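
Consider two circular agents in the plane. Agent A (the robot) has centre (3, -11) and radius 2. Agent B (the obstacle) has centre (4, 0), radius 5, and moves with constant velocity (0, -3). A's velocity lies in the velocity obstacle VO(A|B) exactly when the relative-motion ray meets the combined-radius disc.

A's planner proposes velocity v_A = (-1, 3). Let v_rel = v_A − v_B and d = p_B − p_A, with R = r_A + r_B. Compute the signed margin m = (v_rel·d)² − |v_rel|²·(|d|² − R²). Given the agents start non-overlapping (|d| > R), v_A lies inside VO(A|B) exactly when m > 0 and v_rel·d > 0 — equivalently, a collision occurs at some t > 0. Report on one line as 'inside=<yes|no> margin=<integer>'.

d = (1, 11),  |d|² = 122;  R = 2+5 = 7,  c = 122−7² = 73
v_rel = (-1, 6),  |v_rel|² = 37;  v_rel·d = (-1)·(1) + (6)·(11) = 65
37·t² − 130·t + 73 = 0  ⇒  m = 65² − 37·73 = 1524
m = 1524 > 0,  v_rel·d = 65 > 0  ⇒  inside

inside=yes margin=1524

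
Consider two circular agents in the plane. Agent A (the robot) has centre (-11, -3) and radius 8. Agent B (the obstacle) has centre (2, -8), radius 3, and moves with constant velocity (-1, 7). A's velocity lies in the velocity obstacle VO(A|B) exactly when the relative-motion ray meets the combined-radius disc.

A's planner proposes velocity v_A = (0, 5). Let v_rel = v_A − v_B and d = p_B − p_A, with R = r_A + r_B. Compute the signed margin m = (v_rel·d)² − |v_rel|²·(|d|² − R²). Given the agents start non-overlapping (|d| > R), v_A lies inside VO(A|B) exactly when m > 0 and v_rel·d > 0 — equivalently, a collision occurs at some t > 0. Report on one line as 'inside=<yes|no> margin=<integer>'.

d = (13, -5),  |d|² = 194;  R = 8+3 = 11,  c = 194−11² = 73
v_rel = (1, -2),  |v_rel|² = 5;  v_rel·d = (1)·(13) + (-2)·(-5) = 23
5·t² − 46·t + 73 = 0  ⇒  m = 23² − 5·73 = 164
m = 164 > 0,  v_rel·d = 23 > 0  ⇒  inside

inside=yes margin=164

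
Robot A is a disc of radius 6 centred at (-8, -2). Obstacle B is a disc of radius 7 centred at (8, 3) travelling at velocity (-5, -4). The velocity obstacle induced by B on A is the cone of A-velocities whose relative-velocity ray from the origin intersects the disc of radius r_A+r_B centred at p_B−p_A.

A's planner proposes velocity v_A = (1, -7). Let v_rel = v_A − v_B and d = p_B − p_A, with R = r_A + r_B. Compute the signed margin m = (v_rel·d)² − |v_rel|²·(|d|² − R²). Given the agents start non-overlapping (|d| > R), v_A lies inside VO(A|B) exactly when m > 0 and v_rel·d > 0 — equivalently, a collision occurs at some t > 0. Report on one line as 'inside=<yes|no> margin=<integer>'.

d = (16, 5),  |d|² = 281;  R = 6+7 = 13,  c = 281−13² = 112
v_rel = (6, -3),  |v_rel|² = 45;  v_rel·d = (6)·(16) + (-3)·(5) = 81
45·t² − 162·t + 112 = 0  ⇒  m = 81² − 45·112 = 1521
m = 1521 > 0,  v_rel·d = 81 > 0  ⇒  inside

inside=yes margin=1521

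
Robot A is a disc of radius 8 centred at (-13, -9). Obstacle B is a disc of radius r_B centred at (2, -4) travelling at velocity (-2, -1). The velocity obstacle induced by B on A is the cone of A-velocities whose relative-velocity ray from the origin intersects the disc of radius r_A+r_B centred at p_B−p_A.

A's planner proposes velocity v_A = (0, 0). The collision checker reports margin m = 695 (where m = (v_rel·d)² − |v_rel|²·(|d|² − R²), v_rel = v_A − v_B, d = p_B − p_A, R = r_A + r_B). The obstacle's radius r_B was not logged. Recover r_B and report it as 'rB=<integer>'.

m = 695
d = (15, 5);  v_rel = (2, 1),  |v_rel|² = 5
v_rel×d = (2)·(5) − (1)·(15) = -5
since m = R²·5 − (-5)²:  R² = (25 + 695) / 5 = 144
R = √144 = 12  ⇒  r_B = 12 − 8 = 4

rB=4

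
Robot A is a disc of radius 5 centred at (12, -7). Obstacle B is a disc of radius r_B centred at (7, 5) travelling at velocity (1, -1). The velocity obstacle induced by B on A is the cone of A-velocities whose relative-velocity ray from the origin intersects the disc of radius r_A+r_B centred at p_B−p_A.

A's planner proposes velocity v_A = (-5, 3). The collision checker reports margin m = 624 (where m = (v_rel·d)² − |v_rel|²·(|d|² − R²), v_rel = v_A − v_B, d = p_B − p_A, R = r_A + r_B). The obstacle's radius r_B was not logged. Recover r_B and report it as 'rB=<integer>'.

m = 624
d = (-5, 12);  v_rel = (-6, 4),  |v_rel|² = 52
v_rel×d = (-6)·(12) − (4)·(-5) = -52
since m = R²·52 − (-52)²:  R² = (2704 + 624) / 52 = 64
R = √64 = 8  ⇒  r_B = 8 − 5 = 3

rB=3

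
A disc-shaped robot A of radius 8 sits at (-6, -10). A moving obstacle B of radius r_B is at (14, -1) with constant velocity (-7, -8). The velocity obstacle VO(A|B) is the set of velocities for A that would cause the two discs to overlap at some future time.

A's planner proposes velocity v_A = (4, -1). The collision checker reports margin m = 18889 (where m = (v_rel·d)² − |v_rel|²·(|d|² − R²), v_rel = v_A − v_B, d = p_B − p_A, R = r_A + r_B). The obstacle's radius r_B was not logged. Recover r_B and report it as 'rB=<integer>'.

m = 18889
d = (20, 9);  v_rel = (11, 7),  |v_rel|² = 170
v_rel×d = (11)·(9) − (7)·(20) = -41
since m = R²·170 − (-41)²:  R² = (1681 + 18889) / 170 = 121
R = √121 = 11  ⇒  r_B = 11 − 8 = 3

rB=3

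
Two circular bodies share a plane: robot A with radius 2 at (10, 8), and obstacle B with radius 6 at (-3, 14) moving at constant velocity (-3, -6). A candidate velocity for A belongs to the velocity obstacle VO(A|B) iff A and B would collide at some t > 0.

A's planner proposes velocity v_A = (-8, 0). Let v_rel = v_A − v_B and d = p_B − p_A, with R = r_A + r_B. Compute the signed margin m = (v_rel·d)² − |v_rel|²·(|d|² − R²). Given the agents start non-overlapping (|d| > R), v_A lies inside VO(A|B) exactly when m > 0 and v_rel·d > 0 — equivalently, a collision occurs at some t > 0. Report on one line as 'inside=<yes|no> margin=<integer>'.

d = (-13, 6),  |d|² = 205;  R = 2+6 = 8,  c = 205−8² = 141
v_rel = (-5, 6),  |v_rel|² = 61;  v_rel·d = (-5)·(-13) + (6)·(6) = 101
61·t² − 202·t + 141 = 0  ⇒  m = 101² − 61·141 = 1600
m = 1600 > 0,  v_rel·d = 101 > 0  ⇒  inside

inside=yes margin=1600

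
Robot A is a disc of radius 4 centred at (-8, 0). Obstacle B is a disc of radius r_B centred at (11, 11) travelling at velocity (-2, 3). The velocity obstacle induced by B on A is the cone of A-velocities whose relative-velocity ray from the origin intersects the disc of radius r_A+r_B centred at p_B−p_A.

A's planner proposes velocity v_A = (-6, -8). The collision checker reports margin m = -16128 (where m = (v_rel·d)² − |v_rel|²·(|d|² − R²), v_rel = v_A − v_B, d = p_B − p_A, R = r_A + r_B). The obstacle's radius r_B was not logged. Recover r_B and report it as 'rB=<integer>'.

m = -16128
d = (19, 11);  v_rel = (-4, -11),  |v_rel|² = 137
v_rel×d = (-4)·(11) − (-11)·(19) = 165
since m = R²·137 − 165²:  R² = (27225 + -16128) / 137 = 81
R = √81 = 9  ⇒  r_B = 9 − 4 = 5

rB=5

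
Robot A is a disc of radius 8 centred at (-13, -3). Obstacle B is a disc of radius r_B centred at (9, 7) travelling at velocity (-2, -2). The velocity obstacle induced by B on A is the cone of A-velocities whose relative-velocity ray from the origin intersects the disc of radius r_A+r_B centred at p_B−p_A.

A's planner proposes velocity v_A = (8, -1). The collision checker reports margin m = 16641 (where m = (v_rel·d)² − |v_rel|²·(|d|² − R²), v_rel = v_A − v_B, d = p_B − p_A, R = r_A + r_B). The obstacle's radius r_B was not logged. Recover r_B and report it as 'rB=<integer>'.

m = 16641
d = (22, 10);  v_rel = (10, 1),  |v_rel|² = 101
v_rel×d = (10)·(10) − (1)·(22) = 78
since m = R²·101 − 78²:  R² = (6084 + 16641) / 101 = 225
R = √225 = 15  ⇒  r_B = 15 − 8 = 7

rB=7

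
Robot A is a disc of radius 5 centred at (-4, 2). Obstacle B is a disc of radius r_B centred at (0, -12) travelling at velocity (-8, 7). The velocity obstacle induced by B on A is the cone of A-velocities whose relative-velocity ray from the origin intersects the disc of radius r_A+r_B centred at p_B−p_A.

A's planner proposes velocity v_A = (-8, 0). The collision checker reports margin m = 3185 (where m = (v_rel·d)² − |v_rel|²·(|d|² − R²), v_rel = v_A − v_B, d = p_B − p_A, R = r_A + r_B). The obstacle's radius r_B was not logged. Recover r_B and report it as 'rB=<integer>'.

m = 3185
d = (4, -14);  v_rel = (0, -7),  |v_rel|² = 49
v_rel×d = (0)·(-14) − (-7)·(4) = 28
since m = R²·49 − 28²:  R² = (784 + 3185) / 49 = 81
R = √81 = 9  ⇒  r_B = 9 − 5 = 4

rB=4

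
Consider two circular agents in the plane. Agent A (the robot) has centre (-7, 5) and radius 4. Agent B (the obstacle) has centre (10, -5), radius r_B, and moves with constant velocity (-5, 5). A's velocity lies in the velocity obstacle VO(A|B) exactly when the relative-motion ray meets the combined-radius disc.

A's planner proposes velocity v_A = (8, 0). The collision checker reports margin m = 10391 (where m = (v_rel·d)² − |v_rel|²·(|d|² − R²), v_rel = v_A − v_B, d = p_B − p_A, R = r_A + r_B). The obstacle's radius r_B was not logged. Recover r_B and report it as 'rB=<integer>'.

m = 10391
d = (17, -10);  v_rel = (13, -5),  |v_rel|² = 194
v_rel×d = (13)·(-10) − (-5)·(17) = -45
since m = R²·194 − (-45)²:  R² = (2025 + 10391) / 194 = 64
R = √64 = 8  ⇒  r_B = 8 − 4 = 4

rB=4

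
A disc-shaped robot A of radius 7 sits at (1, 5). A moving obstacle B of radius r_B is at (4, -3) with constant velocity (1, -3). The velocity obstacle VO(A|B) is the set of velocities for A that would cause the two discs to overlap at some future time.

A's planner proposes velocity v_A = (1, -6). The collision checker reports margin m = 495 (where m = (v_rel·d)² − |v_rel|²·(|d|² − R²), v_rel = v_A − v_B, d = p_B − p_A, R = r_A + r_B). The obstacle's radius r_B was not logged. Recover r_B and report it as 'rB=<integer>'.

m = 495
d = (3, -8);  v_rel = (0, -3),  |v_rel|² = 9
v_rel×d = (0)·(-8) − (-3)·(3) = 9
since m = R²·9 − 9²:  R² = (81 + 495) / 9 = 64
R = √64 = 8  ⇒  r_B = 8 − 7 = 1

rB=1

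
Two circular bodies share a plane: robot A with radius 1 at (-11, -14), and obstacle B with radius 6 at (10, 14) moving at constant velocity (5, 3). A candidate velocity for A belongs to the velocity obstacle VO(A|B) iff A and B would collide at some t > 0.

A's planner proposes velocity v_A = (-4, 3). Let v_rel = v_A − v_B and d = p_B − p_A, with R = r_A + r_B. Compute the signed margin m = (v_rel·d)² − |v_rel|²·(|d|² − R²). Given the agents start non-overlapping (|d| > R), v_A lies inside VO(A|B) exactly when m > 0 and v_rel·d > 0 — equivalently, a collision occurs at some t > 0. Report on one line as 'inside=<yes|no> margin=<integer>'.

d = (21, 28),  |d|² = 1225;  R = 1+6 = 7,  c = 1225−7² = 1176
v_rel = (-9, 0),  |v_rel|² = 81;  v_rel·d = (-9)·(21) + (0)·(28) = -189
81·t² + 378·t + 1176 = 0  ⇒  m = (-189)² − 81·1176 = -59535
m = -59535 < 0,  v_rel·d = -189 < 0  ⇒  outside

inside=no margin=-59535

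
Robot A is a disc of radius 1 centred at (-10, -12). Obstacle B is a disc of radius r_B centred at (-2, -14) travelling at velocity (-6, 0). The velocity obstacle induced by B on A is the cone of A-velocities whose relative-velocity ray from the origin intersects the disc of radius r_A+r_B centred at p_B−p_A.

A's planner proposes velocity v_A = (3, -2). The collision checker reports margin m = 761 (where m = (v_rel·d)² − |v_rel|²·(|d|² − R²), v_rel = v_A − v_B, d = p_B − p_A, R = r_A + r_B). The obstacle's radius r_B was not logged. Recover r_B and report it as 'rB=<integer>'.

m = 761
d = (8, -2);  v_rel = (9, -2),  |v_rel|² = 85
v_rel×d = (9)·(-2) − (-2)·(8) = -2
since m = R²·85 − (-2)²:  R² = (4 + 761) / 85 = 9
R = √9 = 3  ⇒  r_B = 3 − 1 = 2

rB=2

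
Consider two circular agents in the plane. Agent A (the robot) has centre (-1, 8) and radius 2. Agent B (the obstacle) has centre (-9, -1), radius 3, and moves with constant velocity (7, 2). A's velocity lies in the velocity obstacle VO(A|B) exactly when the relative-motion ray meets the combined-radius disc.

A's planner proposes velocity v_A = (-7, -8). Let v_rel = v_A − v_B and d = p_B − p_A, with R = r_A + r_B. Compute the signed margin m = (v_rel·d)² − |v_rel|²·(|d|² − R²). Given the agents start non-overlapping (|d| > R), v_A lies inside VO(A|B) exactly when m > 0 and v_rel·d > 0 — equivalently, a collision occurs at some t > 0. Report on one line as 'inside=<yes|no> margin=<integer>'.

d = (-8, -9),  |d|² = 145;  R = 2+3 = 5,  c = 145−5² = 120
v_rel = (-14, -10),  |v_rel|² = 296;  v_rel·d = (-14)·(-8) + (-10)·(-9) = 202
296·t² − 404·t + 120 = 0  ⇒  m = 202² − 296·120 = 5284
m = 5284 > 0,  v_rel·d = 202 > 0  ⇒  inside

inside=yes margin=5284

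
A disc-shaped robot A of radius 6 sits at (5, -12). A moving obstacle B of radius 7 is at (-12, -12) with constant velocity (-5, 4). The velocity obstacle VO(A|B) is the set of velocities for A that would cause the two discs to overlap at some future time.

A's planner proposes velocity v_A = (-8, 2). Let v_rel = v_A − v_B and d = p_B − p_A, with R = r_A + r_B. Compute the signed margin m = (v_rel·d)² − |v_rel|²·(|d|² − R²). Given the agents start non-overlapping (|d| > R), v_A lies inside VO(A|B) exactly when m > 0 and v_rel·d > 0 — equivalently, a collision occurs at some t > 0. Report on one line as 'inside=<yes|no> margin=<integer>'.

d = (-17, 0),  |d|² = 289;  R = 6+7 = 13,  c = 289−13² = 120
v_rel = (-3, -2),  |v_rel|² = 13;  v_rel·d = (-3)·(-17) + (-2)·(0) = 51
13·t² − 102·t + 120 = 0  ⇒  m = 51² − 13·120 = 1041
m = 1041 > 0,  v_rel·d = 51 > 0  ⇒  inside

inside=yes margin=1041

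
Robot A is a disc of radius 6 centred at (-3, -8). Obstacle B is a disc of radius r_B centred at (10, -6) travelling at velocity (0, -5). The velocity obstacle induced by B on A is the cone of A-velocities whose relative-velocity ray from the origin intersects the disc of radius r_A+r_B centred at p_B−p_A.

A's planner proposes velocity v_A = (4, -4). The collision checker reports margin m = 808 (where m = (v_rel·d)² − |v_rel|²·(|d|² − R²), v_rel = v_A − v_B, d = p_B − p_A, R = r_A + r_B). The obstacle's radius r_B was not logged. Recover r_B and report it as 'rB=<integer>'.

m = 808
d = (13, 2);  v_rel = (4, 1),  |v_rel|² = 17
v_rel×d = (4)·(2) − (1)·(13) = -5
since m = R²·17 − (-5)²:  R² = (25 + 808) / 17 = 49
R = √49 = 7  ⇒  r_B = 7 − 6 = 1

rB=1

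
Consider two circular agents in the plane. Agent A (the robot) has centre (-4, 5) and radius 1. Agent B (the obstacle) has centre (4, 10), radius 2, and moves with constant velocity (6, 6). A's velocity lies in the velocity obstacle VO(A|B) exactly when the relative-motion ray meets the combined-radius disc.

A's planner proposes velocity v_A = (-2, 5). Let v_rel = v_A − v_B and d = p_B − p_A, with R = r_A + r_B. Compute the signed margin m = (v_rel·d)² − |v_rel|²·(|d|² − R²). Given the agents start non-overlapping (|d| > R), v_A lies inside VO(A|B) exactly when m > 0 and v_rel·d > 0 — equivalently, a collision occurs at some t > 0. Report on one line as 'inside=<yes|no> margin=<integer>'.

d = (8, 5),  |d|² = 89;  R = 1+2 = 3,  c = 89−3² = 80
v_rel = (-8, -1),  |v_rel|² = 65;  v_rel·d = (-8)·(8) + (-1)·(5) = -69
65·t² + 138·t + 80 = 0  ⇒  m = (-69)² − 65·80 = -439
m = -439 < 0,  v_rel·d = -69 < 0  ⇒  outside

inside=no margin=-439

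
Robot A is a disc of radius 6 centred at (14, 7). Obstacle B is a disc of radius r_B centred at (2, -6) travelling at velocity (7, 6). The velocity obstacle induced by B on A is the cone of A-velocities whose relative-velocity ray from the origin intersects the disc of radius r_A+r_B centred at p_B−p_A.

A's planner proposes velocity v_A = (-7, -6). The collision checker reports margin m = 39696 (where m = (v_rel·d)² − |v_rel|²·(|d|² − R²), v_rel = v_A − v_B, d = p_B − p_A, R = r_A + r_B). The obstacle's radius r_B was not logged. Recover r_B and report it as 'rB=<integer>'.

m = 39696
d = (-12, -13);  v_rel = (-14, -12),  |v_rel|² = 340
v_rel×d = (-14)·(-13) − (-12)·(-12) = 38
since m = R²·340 − 38²:  R² = (1444 + 39696) / 340 = 121
R = √121 = 11  ⇒  r_B = 11 − 6 = 5

rB=5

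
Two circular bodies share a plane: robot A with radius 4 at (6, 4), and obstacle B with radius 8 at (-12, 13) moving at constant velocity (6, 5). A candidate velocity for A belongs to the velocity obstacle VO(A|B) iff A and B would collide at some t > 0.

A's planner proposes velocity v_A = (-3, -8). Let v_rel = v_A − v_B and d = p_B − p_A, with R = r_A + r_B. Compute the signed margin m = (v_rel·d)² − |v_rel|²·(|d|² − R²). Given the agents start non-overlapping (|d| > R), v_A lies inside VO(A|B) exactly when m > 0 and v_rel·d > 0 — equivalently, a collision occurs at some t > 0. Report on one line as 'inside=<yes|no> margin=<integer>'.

d = (-18, 9),  |d|² = 405;  R = 4+8 = 12,  c = 405−12² = 261
v_rel = (-9, -13),  |v_rel|² = 250;  v_rel·d = (-9)·(-18) + (-13)·(9) = 45
250·t² − 90·t + 261 = 0  ⇒  m = 45² − 250·261 = -63225
m = -63225 < 0,  v_rel·d = 45 > 0  ⇒  outside

inside=no margin=-63225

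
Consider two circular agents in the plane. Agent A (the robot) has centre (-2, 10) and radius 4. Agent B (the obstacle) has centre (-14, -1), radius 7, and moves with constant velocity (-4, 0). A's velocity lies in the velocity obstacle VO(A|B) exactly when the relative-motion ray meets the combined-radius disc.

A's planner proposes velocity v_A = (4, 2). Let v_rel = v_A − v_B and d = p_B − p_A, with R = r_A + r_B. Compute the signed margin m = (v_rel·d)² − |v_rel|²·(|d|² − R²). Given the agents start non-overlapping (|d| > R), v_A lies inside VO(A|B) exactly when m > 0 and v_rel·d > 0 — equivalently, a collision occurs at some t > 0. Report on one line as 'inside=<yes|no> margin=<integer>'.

d = (-12, -11),  |d|² = 265;  R = 4+7 = 11,  c = 265−11² = 144
v_rel = (8, 2),  |v_rel|² = 68;  v_rel·d = (8)·(-12) + (2)·(-11) = -118
68·t² + 236·t + 144 = 0  ⇒  m = (-118)² − 68·144 = 4132
m = 4132 > 0,  v_rel·d = -118 < 0  ⇒  outside

inside=no margin=4132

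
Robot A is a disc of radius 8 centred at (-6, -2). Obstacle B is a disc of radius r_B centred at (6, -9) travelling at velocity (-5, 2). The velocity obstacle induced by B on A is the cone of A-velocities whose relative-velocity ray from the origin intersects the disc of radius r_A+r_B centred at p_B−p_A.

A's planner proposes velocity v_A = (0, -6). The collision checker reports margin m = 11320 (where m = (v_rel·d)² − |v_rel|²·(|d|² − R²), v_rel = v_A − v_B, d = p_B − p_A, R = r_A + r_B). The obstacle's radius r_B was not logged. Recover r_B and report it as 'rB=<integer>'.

m = 11320
d = (12, -7);  v_rel = (5, -8),  |v_rel|² = 89
v_rel×d = (5)·(-7) − (-8)·(12) = 61
since m = R²·89 − 61²:  R² = (3721 + 11320) / 89 = 169
R = √169 = 13  ⇒  r_B = 13 − 8 = 5

rB=5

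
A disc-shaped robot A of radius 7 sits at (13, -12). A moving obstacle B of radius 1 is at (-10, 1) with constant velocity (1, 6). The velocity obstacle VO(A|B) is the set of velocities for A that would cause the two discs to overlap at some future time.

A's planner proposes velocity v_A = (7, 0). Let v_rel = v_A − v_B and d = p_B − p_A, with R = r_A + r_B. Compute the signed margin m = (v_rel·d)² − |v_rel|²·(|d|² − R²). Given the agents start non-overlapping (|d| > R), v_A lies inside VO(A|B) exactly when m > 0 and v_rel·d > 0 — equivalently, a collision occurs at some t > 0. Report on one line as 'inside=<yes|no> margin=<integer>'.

d = (-23, 13),  |d|² = 698;  R = 7+1 = 8,  c = 698−8² = 634
v_rel = (6, -6),  |v_rel|² = 72;  v_rel·d = (6)·(-23) + (-6)·(13) = -216
72·t² + 432·t + 634 = 0  ⇒  m = (-216)² − 72·634 = 1008
m = 1008 > 0,  v_rel·d = -216 < 0  ⇒  outside

inside=no margin=1008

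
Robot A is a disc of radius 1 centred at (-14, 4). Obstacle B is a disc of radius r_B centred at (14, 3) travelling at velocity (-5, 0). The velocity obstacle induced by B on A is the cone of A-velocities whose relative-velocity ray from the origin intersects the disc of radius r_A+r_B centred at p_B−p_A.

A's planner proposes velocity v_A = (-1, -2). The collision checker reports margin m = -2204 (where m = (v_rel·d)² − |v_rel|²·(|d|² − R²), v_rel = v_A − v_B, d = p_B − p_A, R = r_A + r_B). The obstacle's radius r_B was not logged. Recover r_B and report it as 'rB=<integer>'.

m = -2204
d = (28, -1);  v_rel = (4, -2),  |v_rel|² = 20
v_rel×d = (4)·(-1) − (-2)·(28) = 52
since m = R²·20 − 52²:  R² = (2704 + -2204) / 20 = 25
R = √25 = 5  ⇒  r_B = 5 − 1 = 4

rB=4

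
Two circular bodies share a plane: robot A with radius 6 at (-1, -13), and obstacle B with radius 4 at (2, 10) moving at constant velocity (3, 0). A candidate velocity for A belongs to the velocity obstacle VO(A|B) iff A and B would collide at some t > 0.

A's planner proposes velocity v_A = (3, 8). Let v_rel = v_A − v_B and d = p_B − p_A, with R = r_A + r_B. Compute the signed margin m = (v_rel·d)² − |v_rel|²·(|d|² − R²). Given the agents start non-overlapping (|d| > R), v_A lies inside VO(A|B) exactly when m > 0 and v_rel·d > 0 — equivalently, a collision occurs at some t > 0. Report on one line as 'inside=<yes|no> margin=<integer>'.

d = (3, 23),  |d|² = 538;  R = 6+4 = 10,  c = 538−10² = 438
v_rel = (0, 8),  |v_rel|² = 64;  v_rel·d = (0)·(3) + (8)·(23) = 184
64·t² − 368·t + 438 = 0  ⇒  m = 184² − 64·438 = 5824
m = 5824 > 0,  v_rel·d = 184 > 0  ⇒  inside

inside=yes margin=5824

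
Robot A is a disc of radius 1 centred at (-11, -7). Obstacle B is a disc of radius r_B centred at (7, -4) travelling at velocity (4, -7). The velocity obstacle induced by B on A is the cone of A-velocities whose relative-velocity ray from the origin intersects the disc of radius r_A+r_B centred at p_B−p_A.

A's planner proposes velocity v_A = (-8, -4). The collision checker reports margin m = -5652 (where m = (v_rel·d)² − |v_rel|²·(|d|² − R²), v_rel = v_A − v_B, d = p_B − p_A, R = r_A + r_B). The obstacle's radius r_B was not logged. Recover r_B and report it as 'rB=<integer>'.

m = -5652
d = (18, 3);  v_rel = (-12, 3),  |v_rel|² = 153
v_rel×d = (-12)·(3) − (3)·(18) = -90
since m = R²·153 − (-90)²:  R² = (8100 + -5652) / 153 = 16
R = √16 = 4  ⇒  r_B = 4 − 1 = 3

rB=3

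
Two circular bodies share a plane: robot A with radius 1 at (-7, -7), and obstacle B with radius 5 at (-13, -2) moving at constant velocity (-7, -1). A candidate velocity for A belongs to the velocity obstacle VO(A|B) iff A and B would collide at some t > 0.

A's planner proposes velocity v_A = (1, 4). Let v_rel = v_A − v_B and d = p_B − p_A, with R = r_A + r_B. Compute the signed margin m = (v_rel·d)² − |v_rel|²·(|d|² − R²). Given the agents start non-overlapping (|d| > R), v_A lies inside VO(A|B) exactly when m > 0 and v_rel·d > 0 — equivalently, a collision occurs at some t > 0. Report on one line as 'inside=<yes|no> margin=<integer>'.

d = (-6, 5),  |d|² = 61;  R = 1+5 = 6,  c = 61−6² = 25
v_rel = (8, 5),  |v_rel|² = 89;  v_rel·d = (8)·(-6) + (5)·(5) = -23
89·t² + 46·t + 25 = 0  ⇒  m = (-23)² − 89·25 = -1696
m = -1696 < 0,  v_rel·d = -23 < 0  ⇒  outside

inside=no margin=-1696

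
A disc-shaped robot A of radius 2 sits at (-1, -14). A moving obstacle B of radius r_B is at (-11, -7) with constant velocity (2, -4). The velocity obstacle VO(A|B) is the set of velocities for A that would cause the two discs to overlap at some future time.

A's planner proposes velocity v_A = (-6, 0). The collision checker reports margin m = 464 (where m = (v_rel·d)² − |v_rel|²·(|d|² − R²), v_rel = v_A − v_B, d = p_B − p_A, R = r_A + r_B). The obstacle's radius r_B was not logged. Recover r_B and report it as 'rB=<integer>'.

m = 464
d = (-10, 7);  v_rel = (-8, 4),  |v_rel|² = 80
v_rel×d = (-8)·(7) − (4)·(-10) = -16
since m = R²·80 − (-16)²:  R² = (256 + 464) / 80 = 9
R = √9 = 3  ⇒  r_B = 3 − 2 = 1

rB=1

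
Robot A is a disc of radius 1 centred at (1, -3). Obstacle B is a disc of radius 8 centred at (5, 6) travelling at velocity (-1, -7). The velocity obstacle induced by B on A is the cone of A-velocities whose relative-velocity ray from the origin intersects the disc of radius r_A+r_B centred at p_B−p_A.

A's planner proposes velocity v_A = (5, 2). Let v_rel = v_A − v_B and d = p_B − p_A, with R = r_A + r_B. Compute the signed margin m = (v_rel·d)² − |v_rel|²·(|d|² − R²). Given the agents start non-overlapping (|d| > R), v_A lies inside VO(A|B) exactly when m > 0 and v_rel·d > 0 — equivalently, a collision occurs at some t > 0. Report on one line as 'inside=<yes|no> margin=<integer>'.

d = (4, 9),  |d|² = 97;  R = 1+8 = 9,  c = 97−9² = 16
v_rel = (6, 9),  |v_rel|² = 117;  v_rel·d = (6)·(4) + (9)·(9) = 105
117·t² − 210·t + 16 = 0  ⇒  m = 105² − 117·16 = 9153
m = 9153 > 0,  v_rel·d = 105 > 0  ⇒  inside

inside=yes margin=9153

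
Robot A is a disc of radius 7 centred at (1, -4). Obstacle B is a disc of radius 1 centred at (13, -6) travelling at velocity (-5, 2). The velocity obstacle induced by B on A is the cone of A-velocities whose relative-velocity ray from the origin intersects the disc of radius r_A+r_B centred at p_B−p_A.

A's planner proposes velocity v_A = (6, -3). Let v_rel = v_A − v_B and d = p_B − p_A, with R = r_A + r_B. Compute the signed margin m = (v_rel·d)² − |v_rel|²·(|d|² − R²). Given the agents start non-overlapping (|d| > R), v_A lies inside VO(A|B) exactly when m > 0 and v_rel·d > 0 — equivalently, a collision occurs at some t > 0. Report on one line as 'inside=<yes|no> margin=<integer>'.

d = (12, -2),  |d|² = 148;  R = 7+1 = 8,  c = 148−8² = 84
v_rel = (11, -5),  |v_rel|² = 146;  v_rel·d = (11)·(12) + (-5)·(-2) = 142
146·t² − 284·t + 84 = 0  ⇒  m = 142² − 146·84 = 7900
m = 7900 > 0,  v_rel·d = 142 > 0  ⇒  inside

inside=yes margin=7900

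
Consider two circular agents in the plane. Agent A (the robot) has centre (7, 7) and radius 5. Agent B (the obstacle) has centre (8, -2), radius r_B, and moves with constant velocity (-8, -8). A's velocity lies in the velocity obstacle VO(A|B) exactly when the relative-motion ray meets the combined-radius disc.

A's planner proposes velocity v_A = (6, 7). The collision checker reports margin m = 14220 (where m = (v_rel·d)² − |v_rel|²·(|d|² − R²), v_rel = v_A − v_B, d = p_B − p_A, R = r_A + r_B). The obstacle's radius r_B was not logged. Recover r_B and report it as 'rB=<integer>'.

m = 14220
d = (1, -9);  v_rel = (14, 15),  |v_rel|² = 421
v_rel×d = (14)·(-9) − (15)·(1) = -141
since m = R²·421 − (-141)²:  R² = (19881 + 14220) / 421 = 81
R = √81 = 9  ⇒  r_B = 9 − 5 = 4

rB=4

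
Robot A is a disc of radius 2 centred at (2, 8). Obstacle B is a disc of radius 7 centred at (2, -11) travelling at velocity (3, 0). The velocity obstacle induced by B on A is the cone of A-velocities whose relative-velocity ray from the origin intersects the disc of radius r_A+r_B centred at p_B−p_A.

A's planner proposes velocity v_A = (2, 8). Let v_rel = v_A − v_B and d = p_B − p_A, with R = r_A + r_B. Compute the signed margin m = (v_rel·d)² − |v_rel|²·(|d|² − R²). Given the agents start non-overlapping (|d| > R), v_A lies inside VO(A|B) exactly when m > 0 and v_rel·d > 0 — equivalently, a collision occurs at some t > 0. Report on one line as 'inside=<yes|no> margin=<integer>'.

d = (0, -19),  |d|² = 361;  R = 2+7 = 9,  c = 361−9² = 280
v_rel = (-1, 8),  |v_rel|² = 65;  v_rel·d = (-1)·(0) + (8)·(-19) = -152
65·t² + 304·t + 280 = 0  ⇒  m = (-152)² − 65·280 = 4904
m = 4904 > 0,  v_rel·d = -152 < 0  ⇒  outside

inside=no margin=4904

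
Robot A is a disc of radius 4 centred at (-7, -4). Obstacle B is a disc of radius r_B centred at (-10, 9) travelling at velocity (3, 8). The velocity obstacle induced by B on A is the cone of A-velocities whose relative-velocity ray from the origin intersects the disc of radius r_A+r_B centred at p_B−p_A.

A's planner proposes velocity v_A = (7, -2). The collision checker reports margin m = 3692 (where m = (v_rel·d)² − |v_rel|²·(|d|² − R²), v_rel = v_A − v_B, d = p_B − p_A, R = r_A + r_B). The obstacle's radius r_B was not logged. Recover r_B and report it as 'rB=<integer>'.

m = 3692
d = (-3, 13);  v_rel = (4, -10),  |v_rel|² = 116
v_rel×d = (4)·(13) − (-10)·(-3) = 22
since m = R²·116 − 22²:  R² = (484 + 3692) / 116 = 36
R = √36 = 6  ⇒  r_B = 6 − 4 = 2

rB=2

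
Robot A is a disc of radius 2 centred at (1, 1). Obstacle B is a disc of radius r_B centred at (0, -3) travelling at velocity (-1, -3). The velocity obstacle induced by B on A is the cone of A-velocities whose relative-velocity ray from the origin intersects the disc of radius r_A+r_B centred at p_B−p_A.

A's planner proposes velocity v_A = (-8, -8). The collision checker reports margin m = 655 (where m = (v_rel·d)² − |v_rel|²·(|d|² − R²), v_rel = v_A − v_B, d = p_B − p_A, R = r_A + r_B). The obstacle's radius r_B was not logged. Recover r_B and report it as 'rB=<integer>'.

m = 655
d = (-1, -4);  v_rel = (-7, -5),  |v_rel|² = 74
v_rel×d = (-7)·(-4) − (-5)·(-1) = 23
since m = R²·74 − 23²:  R² = (529 + 655) / 74 = 16
R = √16 = 4  ⇒  r_B = 4 − 2 = 2

rB=2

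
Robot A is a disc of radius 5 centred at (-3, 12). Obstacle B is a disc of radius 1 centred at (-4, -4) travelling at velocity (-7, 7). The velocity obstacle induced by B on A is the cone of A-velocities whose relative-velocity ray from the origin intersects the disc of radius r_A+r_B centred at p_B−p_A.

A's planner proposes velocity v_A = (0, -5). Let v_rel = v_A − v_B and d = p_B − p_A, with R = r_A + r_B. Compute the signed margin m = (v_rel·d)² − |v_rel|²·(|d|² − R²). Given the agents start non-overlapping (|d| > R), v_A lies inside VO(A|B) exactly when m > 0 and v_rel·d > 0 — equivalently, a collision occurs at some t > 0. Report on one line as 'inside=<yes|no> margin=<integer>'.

d = (-1, -16),  |d|² = 257;  R = 5+1 = 6,  c = 257−6² = 221
v_rel = (7, -12),  |v_rel|² = 193;  v_rel·d = (7)·(-1) + (-12)·(-16) = 185
193·t² − 370·t + 221 = 0  ⇒  m = 185² − 193·221 = -8428
m = -8428 < 0,  v_rel·d = 185 > 0  ⇒  outside

inside=no margin=-8428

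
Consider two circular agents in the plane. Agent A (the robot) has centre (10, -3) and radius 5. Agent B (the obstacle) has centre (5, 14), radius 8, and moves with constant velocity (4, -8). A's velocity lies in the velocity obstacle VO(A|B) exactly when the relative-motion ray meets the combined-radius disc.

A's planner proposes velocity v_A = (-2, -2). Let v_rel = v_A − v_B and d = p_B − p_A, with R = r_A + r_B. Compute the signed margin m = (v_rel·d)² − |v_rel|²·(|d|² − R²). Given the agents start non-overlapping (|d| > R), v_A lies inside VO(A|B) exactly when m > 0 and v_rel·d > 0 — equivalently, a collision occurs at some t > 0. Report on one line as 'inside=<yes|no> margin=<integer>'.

d = (-5, 17),  |d|² = 314;  R = 5+8 = 13,  c = 314−13² = 145
v_rel = (-6, 6),  |v_rel|² = 72;  v_rel·d = (-6)·(-5) + (6)·(17) = 132
72·t² − 264·t + 145 = 0  ⇒  m = 132² − 72·145 = 6984
m = 6984 > 0,  v_rel·d = 132 > 0  ⇒  inside

inside=yes margin=6984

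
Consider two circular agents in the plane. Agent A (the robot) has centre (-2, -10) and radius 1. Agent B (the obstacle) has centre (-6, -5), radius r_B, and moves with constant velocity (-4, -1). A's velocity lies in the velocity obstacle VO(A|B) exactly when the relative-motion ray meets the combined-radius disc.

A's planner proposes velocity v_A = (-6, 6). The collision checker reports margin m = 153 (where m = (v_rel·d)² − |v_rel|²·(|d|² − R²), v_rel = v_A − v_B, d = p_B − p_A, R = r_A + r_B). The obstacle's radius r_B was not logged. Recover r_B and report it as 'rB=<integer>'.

m = 153
d = (-4, 5);  v_rel = (-2, 7),  |v_rel|² = 53
v_rel×d = (-2)·(5) − (7)·(-4) = 18
since m = R²·53 − 18²:  R² = (324 + 153) / 53 = 9
R = √9 = 3  ⇒  r_B = 3 − 1 = 2

rB=2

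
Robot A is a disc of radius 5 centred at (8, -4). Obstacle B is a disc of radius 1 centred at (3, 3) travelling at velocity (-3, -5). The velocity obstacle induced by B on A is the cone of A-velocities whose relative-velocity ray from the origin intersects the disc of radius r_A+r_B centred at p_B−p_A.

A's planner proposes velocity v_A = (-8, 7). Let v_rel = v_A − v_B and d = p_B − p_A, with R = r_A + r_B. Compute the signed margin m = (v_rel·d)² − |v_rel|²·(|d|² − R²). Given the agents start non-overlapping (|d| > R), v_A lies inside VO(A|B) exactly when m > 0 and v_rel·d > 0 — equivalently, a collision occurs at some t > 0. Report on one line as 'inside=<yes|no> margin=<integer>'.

d = (-5, 7),  |d|² = 74;  R = 5+1 = 6,  c = 74−6² = 38
v_rel = (-5, 12),  |v_rel|² = 169;  v_rel·d = (-5)·(-5) + (12)·(7) = 109
169·t² − 218·t + 38 = 0  ⇒  m = 109² − 169·38 = 5459
m = 5459 > 0,  v_rel·d = 109 > 0  ⇒  inside

inside=yes margin=5459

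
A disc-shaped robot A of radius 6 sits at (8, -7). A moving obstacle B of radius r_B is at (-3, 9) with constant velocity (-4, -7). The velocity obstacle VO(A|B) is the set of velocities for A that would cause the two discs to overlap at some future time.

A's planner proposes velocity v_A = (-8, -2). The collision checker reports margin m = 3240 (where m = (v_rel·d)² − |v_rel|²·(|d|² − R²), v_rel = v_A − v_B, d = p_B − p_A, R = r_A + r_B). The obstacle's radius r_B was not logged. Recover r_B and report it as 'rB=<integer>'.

m = 3240
d = (-11, 16);  v_rel = (-4, 5),  |v_rel|² = 41
v_rel×d = (-4)·(16) − (5)·(-11) = -9
since m = R²·41 − (-9)²:  R² = (81 + 3240) / 41 = 81
R = √81 = 9  ⇒  r_B = 9 − 6 = 3

rB=3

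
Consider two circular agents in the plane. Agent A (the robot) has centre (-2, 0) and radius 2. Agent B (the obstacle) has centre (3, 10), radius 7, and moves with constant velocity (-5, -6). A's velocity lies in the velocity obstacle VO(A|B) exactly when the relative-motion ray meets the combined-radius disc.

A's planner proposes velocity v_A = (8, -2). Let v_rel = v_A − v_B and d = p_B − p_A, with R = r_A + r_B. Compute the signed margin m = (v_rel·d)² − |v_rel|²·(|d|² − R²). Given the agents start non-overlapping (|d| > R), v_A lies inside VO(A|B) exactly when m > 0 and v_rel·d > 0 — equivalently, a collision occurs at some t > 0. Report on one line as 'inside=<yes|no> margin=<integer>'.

d = (5, 10),  |d|² = 125;  R = 2+7 = 9,  c = 125−9² = 44
v_rel = (13, 4),  |v_rel|² = 185;  v_rel·d = (13)·(5) + (4)·(10) = 105
185·t² − 210·t + 44 = 0  ⇒  m = 105² − 185·44 = 2885
m = 2885 > 0,  v_rel·d = 105 > 0  ⇒  inside

inside=yes margin=2885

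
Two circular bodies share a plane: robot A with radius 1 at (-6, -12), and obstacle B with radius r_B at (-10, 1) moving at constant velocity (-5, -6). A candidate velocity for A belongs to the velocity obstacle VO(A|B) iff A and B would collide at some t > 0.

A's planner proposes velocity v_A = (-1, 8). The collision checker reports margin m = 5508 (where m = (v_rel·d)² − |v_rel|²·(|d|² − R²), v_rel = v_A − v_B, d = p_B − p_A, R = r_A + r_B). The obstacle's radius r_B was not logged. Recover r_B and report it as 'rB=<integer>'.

m = 5508
d = (-4, 13);  v_rel = (4, 14),  |v_rel|² = 212
v_rel×d = (4)·(13) − (14)·(-4) = 108
since m = R²·212 − 108²:  R² = (11664 + 5508) / 212 = 81
R = √81 = 9  ⇒  r_B = 9 − 1 = 8

rB=8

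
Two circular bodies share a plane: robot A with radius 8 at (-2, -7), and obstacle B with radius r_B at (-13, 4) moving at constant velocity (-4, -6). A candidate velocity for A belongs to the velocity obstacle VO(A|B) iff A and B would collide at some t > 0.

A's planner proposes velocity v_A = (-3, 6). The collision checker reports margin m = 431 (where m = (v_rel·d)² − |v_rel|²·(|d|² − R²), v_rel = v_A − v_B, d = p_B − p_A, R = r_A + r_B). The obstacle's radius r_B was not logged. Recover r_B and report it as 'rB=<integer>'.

m = 431
d = (-11, 11);  v_rel = (1, 12),  |v_rel|² = 145
v_rel×d = (1)·(11) − (12)·(-11) = 143
since m = R²·145 − 143²:  R² = (20449 + 431) / 145 = 144
R = √144 = 12  ⇒  r_B = 12 − 8 = 4

rB=4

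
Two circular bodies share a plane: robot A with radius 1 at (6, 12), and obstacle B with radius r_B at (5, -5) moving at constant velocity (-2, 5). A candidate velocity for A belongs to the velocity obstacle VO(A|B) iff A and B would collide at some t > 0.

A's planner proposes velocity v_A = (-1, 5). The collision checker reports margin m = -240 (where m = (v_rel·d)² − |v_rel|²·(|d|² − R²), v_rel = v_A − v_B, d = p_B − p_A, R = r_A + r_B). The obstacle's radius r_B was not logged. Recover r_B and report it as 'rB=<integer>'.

m = -240
d = (-1, -17);  v_rel = (1, 0),  |v_rel|² = 1
v_rel×d = (1)·(-17) − (0)·(-1) = -17
since m = R²·1 − (-17)²:  R² = (289 + -240) / 1 = 49
R = √49 = 7  ⇒  r_B = 7 − 1 = 6

rB=6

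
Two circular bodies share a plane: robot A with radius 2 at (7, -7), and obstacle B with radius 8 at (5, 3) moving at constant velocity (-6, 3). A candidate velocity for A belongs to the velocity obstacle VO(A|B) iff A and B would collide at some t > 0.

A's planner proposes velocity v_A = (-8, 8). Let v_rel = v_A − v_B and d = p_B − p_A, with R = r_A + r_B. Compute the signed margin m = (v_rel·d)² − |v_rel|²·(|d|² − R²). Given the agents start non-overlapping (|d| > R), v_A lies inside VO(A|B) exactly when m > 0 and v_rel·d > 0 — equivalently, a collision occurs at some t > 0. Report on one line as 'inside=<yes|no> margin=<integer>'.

d = (-2, 10),  |d|² = 104;  R = 2+8 = 10,  c = 104−10² = 4
v_rel = (-2, 5),  |v_rel|² = 29;  v_rel·d = (-2)·(-2) + (5)·(10) = 54
29·t² − 108·t + 4 = 0  ⇒  m = 54² − 29·4 = 2800
m = 2800 > 0,  v_rel·d = 54 > 0  ⇒  inside

inside=yes margin=2800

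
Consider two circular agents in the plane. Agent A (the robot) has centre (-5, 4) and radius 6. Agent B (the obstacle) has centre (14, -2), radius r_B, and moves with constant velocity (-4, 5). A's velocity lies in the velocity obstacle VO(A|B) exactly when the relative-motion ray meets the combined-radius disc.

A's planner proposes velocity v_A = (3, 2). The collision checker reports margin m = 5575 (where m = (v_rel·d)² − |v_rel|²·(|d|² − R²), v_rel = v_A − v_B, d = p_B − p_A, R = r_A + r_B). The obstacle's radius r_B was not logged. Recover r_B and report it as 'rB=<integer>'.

m = 5575
d = (19, -6);  v_rel = (7, -3),  |v_rel|² = 58
v_rel×d = (7)·(-6) − (-3)·(19) = 15
since m = R²·58 − 15²:  R² = (225 + 5575) / 58 = 100
R = √100 = 10  ⇒  r_B = 10 − 6 = 4

rB=4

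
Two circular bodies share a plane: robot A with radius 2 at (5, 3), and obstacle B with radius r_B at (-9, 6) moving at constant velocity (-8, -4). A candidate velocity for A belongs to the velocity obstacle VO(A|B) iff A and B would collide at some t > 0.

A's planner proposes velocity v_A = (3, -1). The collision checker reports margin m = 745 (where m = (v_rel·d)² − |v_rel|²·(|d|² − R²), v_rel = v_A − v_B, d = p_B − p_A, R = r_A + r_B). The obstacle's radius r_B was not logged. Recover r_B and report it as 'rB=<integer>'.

m = 745
d = (-14, 3);  v_rel = (11, 3),  |v_rel|² = 130
v_rel×d = (11)·(3) − (3)·(-14) = 75
since m = R²·130 − 75²:  R² = (5625 + 745) / 130 = 49
R = √49 = 7  ⇒  r_B = 7 − 2 = 5

rB=5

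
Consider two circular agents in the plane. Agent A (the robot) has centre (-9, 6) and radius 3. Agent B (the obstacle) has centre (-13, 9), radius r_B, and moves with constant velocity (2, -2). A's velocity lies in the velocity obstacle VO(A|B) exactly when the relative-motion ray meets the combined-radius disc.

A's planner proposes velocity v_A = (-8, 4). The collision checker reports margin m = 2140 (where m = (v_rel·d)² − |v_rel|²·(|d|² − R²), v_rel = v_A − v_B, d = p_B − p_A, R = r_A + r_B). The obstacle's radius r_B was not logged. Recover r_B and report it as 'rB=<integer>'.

m = 2140
d = (-4, 3);  v_rel = (-10, 6),  |v_rel|² = 136
v_rel×d = (-10)·(3) − (6)·(-4) = -6
since m = R²·136 − (-6)²:  R² = (36 + 2140) / 136 = 16
R = √16 = 4  ⇒  r_B = 4 − 3 = 1

rB=1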